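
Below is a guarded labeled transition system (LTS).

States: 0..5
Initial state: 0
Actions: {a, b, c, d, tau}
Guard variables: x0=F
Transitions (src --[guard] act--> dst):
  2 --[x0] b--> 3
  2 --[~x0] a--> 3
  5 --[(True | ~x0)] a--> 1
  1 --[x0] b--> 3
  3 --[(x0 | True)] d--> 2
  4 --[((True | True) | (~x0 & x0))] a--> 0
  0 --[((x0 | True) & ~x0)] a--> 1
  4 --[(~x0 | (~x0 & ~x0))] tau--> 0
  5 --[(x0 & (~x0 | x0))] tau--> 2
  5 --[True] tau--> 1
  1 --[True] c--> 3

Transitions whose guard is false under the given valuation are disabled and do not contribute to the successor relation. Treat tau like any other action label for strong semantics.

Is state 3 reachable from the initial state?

After dropping false guards: 8 live edges.
Layer 0: {0}
Layer 1: {1}  now seen {0,1}
Layer 2: {3}  now seen {0,1,3}
Layer 3: {2}  now seen {0,1,2,3}
Reach set: {0,1,2,3}
Path to 3: a·c

Answer: REACHABLE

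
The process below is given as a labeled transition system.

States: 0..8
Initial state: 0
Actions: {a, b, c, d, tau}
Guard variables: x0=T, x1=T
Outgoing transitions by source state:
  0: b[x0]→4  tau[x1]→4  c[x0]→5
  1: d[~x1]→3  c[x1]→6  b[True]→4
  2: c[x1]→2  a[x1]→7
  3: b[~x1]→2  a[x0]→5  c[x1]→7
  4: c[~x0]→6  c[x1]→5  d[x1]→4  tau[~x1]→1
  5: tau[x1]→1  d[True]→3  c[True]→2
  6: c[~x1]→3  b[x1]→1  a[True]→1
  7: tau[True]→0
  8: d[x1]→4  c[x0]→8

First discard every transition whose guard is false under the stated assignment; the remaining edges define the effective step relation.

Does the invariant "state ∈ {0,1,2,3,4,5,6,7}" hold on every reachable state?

Allowed set {0,1,2,3,4,5,6,7}
Reachable = {0,1,2,3,4,5,6,7}
  0: safe
  1: safe
  2: safe
  3: safe
  4: safe
  5: safe
  6: safe
  7: safe

Answer: INVARIANT HOLDS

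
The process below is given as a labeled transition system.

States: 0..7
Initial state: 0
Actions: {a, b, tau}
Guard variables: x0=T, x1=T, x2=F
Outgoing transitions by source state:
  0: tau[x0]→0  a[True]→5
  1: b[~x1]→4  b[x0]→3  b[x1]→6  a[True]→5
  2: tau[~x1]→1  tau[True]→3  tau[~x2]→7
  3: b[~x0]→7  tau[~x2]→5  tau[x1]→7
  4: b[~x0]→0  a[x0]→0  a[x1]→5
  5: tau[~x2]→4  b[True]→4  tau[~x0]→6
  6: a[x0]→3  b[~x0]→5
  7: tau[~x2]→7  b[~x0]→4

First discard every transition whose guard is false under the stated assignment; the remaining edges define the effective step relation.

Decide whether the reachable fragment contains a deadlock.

Answer: DEADLOCK-FREE

Analysis:
Reachable = {0,4,5}
  0: a→5  tau→0  [2 exit(s)]
  4: a→0  a→5  [2 exit(s)]
  5: b→4  tau→4  [2 exit(s)]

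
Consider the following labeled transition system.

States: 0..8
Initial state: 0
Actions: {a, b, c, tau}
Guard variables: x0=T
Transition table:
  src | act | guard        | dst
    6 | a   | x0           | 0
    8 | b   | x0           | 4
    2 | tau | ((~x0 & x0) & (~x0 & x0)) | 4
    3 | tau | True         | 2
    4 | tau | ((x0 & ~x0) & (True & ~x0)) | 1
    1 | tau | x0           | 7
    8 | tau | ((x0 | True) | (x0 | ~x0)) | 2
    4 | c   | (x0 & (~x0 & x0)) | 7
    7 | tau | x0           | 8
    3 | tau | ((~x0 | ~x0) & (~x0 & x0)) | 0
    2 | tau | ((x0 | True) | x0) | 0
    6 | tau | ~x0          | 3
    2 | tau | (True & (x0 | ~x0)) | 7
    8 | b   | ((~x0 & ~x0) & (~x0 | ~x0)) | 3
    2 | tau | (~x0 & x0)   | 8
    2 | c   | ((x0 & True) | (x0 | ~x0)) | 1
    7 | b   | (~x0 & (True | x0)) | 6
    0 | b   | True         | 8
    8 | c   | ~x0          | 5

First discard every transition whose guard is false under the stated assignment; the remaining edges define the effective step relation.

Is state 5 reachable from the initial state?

After dropping false guards: 10 live edges.
L0 = {0}
L1 = {8}  cumulative {0,8}
L2 = {2,4}  cumulative {0,2,4,8}
L3 = {1,7}  cumulative {0,1,2,4,7,8}
Reach set: {0,1,2,4,7,8}

Answer: UNREACHABLE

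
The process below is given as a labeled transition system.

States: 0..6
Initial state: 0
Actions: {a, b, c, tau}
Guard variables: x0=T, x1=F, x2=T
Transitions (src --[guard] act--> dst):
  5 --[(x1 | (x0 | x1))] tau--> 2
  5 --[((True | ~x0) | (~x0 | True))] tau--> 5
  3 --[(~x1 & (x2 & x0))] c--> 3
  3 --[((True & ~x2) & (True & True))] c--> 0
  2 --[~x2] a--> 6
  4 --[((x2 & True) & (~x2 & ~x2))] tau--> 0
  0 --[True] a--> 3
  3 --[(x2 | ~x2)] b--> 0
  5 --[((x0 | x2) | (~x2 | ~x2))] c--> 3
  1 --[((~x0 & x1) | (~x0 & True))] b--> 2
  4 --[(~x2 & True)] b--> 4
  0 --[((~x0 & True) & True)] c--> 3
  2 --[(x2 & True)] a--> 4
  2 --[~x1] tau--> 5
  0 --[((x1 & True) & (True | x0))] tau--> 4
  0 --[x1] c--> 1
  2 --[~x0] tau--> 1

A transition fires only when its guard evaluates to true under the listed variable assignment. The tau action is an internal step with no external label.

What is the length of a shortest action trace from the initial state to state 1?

Breadth-first toward 1:
  depth 0: {0}
  depth 1: {3}
1 never appears.

Answer: UNREACHABLE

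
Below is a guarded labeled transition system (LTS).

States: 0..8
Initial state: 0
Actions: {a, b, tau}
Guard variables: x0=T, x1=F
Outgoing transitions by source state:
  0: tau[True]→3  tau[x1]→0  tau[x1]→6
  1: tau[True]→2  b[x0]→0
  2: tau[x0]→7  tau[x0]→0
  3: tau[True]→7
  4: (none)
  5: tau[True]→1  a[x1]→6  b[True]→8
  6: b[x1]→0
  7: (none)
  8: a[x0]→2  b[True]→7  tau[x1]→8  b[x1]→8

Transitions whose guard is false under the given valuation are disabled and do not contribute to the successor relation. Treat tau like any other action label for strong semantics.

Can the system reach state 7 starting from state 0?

Answer: REACHABLE

Trace:
After dropping false guards: 10 live edges.
Layer 0: {0}
Layer 1: {3}  cumulative {0,3}
Layer 2: {7}  cumulative {0,3,7}
Reach set: {0,3,7}
witness 7: tau·tau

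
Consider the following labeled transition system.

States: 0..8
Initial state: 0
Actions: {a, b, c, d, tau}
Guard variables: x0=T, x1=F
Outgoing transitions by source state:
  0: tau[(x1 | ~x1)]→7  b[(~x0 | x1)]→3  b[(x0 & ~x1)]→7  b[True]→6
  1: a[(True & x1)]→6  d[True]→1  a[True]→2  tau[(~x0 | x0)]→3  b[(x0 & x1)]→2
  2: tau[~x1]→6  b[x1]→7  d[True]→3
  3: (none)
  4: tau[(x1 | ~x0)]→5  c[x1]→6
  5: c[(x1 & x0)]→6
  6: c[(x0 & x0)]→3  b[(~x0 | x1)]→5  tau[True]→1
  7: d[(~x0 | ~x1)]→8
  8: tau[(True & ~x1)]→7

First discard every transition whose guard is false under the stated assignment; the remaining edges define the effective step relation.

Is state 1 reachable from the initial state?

Answer: REACHABLE

Trace:
12 transition(s) survive guard evaluation.
L0 = {0}
L1 = {6,7}  cumulative {0,6,7}
L2 = {1,3,8}  cumulative {0,1,3,6,7,8}
L3 = {2}  cumulative {0,1,2,3,6,7,8}
Reachable = {0,1,2,3,6,7,8}
witness 1: b·tau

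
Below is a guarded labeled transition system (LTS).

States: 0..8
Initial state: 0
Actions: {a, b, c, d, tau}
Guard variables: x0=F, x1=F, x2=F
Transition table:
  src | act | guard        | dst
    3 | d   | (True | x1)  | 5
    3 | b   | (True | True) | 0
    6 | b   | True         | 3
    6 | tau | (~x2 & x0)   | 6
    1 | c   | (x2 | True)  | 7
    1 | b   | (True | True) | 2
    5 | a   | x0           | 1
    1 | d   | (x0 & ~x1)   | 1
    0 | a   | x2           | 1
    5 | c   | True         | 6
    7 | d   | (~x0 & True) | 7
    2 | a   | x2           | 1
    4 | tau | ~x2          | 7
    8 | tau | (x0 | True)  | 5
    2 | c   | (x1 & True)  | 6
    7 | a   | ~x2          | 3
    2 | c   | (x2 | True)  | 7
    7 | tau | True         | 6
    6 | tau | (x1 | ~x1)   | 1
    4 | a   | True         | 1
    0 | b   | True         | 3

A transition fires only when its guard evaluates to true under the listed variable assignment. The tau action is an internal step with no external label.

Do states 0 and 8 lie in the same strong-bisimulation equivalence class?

Answer: NOT BISIMILAR

Working:
Compute ~ classes (split until stable):
  round 0: {{0,1,2,3,4,5,6,7,8}}
  round 1: {{0},{1},{2,5},{3},{4},{6},{7},{8}}
  round 2: {{0},{1},{2},{3},{4},{5},{6},{7},{8}}
9 equivalence class(es) (converged in 3)
0∈{0}, 8∈{8}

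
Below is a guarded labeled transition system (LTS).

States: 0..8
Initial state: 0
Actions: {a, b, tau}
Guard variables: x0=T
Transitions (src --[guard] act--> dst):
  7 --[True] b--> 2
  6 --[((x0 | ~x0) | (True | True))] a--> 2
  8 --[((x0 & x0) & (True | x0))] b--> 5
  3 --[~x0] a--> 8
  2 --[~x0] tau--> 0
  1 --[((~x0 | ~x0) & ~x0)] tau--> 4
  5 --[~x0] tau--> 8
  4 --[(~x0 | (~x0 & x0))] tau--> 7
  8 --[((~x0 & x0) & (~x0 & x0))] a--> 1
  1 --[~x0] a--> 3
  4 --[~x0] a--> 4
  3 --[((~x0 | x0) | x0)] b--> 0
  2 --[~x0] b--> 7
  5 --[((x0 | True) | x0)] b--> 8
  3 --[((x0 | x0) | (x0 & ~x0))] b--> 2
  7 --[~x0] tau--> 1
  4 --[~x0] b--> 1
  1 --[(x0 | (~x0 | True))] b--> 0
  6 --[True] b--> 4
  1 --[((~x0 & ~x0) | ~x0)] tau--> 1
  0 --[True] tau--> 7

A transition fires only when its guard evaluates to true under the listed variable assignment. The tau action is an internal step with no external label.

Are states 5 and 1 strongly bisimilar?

Refine partition for ~:
  round 0: {{0,1,2,3,4,5,6,7,8}}
  round 1: {{0},{1,3,5,7,8},{2,4},{6}}
  round 2: {{0},{1},{2,4},{3},{5,8},{6},{7}}
7 equivalence class(es) (converged in 3)
[5]={5,8}  [1]={1}

Answer: NOT BISIMILAR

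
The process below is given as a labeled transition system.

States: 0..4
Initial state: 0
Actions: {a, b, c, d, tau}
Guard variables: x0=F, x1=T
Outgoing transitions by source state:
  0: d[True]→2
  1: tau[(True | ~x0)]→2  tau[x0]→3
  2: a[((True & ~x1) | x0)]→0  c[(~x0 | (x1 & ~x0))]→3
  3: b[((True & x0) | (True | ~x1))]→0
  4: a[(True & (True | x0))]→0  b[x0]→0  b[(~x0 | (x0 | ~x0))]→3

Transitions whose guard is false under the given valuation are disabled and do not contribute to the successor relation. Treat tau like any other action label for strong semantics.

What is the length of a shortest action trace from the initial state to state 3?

Layered search for 3:
  L0 = {0}
  L1 = {2}
  L2 = {3}
first hit 3 at d=2 via d·c

Answer: 2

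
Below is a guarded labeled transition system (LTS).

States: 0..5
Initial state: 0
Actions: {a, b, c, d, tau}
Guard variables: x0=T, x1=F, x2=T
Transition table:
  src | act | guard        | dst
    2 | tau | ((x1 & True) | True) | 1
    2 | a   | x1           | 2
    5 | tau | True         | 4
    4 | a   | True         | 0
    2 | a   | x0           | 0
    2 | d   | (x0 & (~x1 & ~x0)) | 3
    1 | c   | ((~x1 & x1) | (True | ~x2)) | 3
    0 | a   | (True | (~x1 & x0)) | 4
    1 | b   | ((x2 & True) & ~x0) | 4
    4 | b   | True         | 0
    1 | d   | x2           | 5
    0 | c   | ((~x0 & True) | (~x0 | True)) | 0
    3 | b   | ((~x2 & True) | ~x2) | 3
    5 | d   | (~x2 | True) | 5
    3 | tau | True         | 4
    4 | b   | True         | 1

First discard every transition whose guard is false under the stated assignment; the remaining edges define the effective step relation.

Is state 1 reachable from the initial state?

Answer: REACHABLE

Trace:
After dropping false guards: 12 live edges.
L0 = {0}
L1 = {4}  cumulative {0,4}
L2 = {1}  cumulative {0,1,4}
L3 = {3,5}  cumulative {0,1,3,4,5}
Reachable = {0,1,3,4,5}
trace reaching 1: a·b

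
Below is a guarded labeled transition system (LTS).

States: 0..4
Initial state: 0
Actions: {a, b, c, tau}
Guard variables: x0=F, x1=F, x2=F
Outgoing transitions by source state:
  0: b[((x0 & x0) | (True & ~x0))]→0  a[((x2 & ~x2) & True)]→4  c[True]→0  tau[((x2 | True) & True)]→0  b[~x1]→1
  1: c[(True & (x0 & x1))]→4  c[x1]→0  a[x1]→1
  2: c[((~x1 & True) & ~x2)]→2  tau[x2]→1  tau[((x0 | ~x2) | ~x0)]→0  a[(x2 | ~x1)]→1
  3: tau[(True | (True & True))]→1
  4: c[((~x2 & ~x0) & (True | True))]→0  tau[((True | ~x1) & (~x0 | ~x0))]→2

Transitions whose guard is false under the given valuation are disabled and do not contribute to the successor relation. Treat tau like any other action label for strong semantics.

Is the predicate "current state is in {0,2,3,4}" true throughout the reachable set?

Allowed set {0,2,3,4}
Reachable = {0,1}
  0: ✓
  1: outside
reach 1 via b — violates

Answer: INVARIANT VIOLATED at state 1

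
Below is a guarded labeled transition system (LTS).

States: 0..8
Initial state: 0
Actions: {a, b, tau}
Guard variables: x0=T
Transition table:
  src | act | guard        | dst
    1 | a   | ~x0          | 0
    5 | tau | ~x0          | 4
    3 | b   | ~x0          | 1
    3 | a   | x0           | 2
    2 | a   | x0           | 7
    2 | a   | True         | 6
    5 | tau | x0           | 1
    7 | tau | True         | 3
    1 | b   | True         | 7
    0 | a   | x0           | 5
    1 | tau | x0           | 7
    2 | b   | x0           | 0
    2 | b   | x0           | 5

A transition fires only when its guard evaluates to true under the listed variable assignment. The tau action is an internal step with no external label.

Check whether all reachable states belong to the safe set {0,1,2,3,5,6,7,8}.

Inv-set: {0,1,2,3,5,6,7,8}
Reach set: {0,1,2,3,5,6,7}
  0: ok
  1: ok
  2: ok
  3: ok
  5: ok
  6: ok
  7: ok

Answer: INVARIANT HOLDS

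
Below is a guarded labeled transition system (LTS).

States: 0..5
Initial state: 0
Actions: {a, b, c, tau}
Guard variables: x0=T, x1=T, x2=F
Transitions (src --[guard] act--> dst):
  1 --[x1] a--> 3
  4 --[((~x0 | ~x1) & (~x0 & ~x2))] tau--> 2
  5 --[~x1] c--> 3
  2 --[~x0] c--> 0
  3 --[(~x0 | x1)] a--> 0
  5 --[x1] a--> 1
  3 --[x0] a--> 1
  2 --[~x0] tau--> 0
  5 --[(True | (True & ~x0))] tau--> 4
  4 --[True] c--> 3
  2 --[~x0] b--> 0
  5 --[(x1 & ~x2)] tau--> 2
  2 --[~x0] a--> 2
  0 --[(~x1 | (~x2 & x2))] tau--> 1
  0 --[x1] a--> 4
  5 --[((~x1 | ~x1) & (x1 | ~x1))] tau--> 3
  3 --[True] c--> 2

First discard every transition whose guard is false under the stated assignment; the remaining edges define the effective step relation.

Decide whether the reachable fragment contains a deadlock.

R = {0,1,2,3,4}
  0: a→4  [1 out]
  1: a→3  [1 out]
  2: ∅  [no exit]
  3: a→0  a→1  c→2  [3 out]
  4: c→3  [1 out]
witness 2: a·c·c

Answer: DEADLOCK at state 2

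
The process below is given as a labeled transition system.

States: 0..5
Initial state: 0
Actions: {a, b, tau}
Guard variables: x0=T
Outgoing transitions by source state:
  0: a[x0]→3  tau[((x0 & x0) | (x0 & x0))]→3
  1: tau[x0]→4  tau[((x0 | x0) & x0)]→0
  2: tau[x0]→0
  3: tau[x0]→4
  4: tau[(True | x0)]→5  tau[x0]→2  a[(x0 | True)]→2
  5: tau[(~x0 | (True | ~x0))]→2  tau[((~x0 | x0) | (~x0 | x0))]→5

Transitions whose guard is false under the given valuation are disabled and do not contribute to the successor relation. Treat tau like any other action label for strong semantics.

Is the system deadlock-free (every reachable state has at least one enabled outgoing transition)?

Answer: DEADLOCK-FREE

Analysis:
Reachable = {0,2,3,4,5}
  0: a→3  tau→3  [deg 2]
  2: tau→0  [deg 1]
  3: tau→4  [deg 1]
  4: a→2  tau→2  tau→5  [deg 3]
  5: tau→2  tau→5  [deg 2]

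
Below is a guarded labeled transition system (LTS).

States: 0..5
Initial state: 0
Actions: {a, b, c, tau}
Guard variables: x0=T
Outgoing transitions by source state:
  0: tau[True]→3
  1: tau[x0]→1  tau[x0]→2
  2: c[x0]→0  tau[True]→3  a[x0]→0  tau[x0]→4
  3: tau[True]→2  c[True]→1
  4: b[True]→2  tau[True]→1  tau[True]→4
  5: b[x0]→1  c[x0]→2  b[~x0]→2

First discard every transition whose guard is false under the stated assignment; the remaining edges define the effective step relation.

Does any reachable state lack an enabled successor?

Answer: DEADLOCK-FREE

Trace:
Reach set: {0,1,2,3,4}
  0: tau→3  [1 exit(s)]
  1: tau→1  tau→2  [2 exit(s)]
  2: a→0  c→0  tau→3  tau→4  [4 exit(s)]
  3: c→1  tau→2  [2 exit(s)]
  4: b→2  tau→1  tau→4  [3 exit(s)]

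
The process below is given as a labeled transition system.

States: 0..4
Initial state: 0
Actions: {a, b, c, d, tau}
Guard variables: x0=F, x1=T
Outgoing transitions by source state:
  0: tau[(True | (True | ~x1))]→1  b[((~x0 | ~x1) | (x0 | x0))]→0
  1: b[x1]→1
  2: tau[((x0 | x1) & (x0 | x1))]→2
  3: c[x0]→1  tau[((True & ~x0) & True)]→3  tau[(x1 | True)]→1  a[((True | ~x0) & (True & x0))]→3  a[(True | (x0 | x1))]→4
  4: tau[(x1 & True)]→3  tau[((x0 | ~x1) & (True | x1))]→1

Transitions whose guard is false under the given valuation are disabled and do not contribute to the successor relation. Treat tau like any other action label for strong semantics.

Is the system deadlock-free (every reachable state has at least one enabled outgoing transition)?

R = {0,1}
  0: b→0  tau→1  [deg 2]
  1: b→1  [deg 1]

Answer: DEADLOCK-FREE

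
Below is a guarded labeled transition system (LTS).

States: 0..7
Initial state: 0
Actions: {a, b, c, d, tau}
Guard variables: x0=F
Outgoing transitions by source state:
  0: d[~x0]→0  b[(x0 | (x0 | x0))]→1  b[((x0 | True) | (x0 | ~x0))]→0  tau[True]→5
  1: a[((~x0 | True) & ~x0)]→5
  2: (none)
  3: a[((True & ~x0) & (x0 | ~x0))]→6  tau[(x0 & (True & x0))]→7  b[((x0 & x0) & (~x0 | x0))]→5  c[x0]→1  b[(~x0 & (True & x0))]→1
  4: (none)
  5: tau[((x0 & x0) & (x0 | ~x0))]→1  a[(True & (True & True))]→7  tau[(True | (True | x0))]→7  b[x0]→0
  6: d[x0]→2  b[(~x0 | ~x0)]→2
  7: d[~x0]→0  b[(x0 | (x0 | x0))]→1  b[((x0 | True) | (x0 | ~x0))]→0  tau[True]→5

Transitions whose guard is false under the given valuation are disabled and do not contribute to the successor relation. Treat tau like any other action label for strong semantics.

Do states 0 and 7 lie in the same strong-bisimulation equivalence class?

Answer: BISIMILAR

Analysis:
Refine partition for ~:
  round 0: {{0,1,2,3,4,5,6,7}}
  round 1: {{0,7},{1,3},{2,4},{5},{6}}
  round 2: {{0,7},{1},{2,4},{3},{5},{6}}
6 equivalence class(es) (converged in 3)
0∈{0,7}, 7∈{0,7}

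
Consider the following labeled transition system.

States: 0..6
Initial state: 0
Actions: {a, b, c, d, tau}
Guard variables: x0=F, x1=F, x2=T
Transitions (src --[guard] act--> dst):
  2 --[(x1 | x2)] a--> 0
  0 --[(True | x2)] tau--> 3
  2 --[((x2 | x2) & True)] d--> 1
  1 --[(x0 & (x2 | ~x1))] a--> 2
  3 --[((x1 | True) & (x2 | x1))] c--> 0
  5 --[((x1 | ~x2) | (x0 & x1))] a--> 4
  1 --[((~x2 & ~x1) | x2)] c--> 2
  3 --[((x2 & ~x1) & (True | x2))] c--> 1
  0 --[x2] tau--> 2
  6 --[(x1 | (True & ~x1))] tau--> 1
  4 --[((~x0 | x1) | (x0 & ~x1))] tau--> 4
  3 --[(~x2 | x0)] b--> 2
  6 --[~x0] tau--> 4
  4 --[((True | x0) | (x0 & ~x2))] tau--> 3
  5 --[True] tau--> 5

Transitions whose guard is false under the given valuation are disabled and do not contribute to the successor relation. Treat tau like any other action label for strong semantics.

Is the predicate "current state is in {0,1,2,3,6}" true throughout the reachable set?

Allowed set {0,1,2,3,6}
R = {0,1,2,3}
  0: ok
  1: ok
  2: ok
  3: ok

Answer: INVARIANT HOLDS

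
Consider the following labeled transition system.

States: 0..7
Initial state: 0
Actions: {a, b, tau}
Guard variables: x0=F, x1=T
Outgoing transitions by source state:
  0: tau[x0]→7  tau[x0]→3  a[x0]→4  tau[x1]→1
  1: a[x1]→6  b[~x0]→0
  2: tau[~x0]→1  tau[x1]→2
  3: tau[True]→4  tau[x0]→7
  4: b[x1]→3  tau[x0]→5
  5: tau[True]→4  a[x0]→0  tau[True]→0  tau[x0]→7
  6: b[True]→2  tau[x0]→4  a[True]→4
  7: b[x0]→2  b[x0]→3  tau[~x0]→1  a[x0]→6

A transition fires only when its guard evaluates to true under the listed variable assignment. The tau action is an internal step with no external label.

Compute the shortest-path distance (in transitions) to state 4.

Answer: 3

Trace:
BFS to 4:
  depth 0: {0}
  depth 1: {1}
  depth 2: {6}
  depth 3: {2,4}
first hit 4 at d=3 via tau·a·a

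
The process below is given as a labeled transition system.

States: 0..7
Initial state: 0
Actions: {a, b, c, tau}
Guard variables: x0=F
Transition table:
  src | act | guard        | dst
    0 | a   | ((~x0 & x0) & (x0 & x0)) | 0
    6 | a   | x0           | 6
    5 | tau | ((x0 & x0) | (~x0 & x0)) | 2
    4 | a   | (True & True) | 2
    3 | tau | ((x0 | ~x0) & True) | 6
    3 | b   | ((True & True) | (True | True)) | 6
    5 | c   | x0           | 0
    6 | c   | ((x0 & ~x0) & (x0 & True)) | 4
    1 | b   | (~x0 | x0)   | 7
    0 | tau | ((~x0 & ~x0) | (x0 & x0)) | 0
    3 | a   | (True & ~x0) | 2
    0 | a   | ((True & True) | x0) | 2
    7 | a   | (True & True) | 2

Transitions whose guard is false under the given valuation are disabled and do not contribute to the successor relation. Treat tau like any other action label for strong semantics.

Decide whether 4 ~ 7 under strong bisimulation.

Answer: BISIMILAR

Analysis:
Bisimulation quotient by refinement:
  π0 = {{0,1,2,3,4,5,6,7}}
  π1 = {{0},{1},{2,5,6},{3},{4,7}}
stable after 2 split(s): 5 block(s)
[4]={4,7}  [7]={4,7}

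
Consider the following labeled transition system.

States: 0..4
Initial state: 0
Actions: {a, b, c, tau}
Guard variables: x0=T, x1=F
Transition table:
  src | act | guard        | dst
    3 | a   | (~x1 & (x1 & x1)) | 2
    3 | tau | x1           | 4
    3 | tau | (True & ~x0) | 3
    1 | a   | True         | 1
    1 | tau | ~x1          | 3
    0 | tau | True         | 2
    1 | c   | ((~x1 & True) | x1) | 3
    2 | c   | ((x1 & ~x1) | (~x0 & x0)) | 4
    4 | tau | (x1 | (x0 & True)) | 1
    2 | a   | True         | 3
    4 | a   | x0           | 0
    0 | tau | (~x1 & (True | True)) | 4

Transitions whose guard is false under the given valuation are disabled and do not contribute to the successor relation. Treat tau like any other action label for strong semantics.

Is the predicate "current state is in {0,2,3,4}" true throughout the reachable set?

Inv-set: {0,2,3,4}
R = {0,1,2,3,4}
  0: safe
  1: ✗ unsafe
  2: safe
  3: safe
  4: safe
reach 1 via tau·tau — violates

Answer: INVARIANT VIOLATED at state 1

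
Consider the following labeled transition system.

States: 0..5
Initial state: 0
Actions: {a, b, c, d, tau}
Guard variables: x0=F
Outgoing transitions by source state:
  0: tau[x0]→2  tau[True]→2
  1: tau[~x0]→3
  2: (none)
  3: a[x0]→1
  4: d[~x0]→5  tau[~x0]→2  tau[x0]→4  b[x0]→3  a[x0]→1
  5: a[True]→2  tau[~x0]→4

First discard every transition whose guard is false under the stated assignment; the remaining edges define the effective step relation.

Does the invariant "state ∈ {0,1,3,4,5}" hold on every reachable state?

Answer: INVARIANT VIOLATED at state 2

Working:
Safe = {0,1,3,4,5}
R = {0,2}
  0: safe
  2: outside
witness against invariant: tau → 2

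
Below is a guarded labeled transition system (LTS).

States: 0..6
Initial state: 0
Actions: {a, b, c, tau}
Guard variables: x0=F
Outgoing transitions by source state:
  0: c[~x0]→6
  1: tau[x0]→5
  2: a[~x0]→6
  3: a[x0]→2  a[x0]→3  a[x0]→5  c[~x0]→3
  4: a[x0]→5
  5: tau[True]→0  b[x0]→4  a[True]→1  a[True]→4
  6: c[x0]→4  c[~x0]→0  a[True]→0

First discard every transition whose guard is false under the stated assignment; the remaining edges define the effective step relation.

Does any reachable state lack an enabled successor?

Answer: DEADLOCK-FREE

Trace:
Reachable = {0,6}
  0: c→6  [1 out]
  6: a→0  c→0  [2 out]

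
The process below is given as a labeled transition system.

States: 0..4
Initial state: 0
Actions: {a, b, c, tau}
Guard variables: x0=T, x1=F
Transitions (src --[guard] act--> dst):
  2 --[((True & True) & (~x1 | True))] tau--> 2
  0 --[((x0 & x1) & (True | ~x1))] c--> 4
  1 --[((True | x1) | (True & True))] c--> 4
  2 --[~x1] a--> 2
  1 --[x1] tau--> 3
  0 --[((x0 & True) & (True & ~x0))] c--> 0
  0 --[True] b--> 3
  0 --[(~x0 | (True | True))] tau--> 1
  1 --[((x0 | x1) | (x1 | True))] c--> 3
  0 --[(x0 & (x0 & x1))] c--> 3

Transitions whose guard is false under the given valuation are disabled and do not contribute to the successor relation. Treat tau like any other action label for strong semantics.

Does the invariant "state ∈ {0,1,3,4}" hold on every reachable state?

Inv-set: {0,1,3,4}
Reachable = {0,1,3,4}
  0: safe
  1: safe
  3: safe
  4: safe

Answer: INVARIANT HOLDS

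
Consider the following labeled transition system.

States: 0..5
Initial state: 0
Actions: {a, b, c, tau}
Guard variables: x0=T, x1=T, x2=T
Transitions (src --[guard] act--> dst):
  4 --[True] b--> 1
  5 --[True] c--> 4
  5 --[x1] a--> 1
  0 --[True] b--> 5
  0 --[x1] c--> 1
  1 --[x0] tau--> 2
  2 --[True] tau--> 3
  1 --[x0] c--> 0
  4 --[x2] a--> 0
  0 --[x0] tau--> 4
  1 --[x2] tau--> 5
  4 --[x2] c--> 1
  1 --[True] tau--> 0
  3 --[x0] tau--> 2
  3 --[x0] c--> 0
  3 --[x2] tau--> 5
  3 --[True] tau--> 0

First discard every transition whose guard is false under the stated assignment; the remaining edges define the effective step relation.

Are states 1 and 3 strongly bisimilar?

Refine partition for ~:
  round 0: {{0,1,2,3,4,5}}
  round 1: {{0},{1,3},{2},{4},{5}}
Fixed point at round 2; 5 class(es).
[1]={1,3}  [3]={1,3}

Answer: BISIMILAR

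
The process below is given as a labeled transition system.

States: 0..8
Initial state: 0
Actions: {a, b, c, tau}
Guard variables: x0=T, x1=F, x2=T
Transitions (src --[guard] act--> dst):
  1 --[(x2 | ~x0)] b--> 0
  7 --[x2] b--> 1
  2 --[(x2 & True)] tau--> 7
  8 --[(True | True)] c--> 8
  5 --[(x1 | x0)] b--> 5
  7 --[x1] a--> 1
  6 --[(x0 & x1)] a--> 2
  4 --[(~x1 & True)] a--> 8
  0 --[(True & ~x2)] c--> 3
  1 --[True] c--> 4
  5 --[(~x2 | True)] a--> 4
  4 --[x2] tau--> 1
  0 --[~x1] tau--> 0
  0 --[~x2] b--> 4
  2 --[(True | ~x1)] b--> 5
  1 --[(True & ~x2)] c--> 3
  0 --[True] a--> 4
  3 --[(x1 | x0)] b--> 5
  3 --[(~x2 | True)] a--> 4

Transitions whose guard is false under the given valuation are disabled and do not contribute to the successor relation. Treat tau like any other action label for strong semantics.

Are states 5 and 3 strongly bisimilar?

Answer: BISIMILAR

Working:
Bisimulation quotient by refinement:
  P[0] = {{0,1,2,3,4,5,6,7,8}}
  P[1] = {{0,4},{1},{2},{3,5},{6},{7},{8}}
  P[2] = {{0},{1},{2},{3,5},{4},{6},{7},{8}}
8 equivalence class(es) (converged in 3)
[5]={3,5}  [3]={3,5}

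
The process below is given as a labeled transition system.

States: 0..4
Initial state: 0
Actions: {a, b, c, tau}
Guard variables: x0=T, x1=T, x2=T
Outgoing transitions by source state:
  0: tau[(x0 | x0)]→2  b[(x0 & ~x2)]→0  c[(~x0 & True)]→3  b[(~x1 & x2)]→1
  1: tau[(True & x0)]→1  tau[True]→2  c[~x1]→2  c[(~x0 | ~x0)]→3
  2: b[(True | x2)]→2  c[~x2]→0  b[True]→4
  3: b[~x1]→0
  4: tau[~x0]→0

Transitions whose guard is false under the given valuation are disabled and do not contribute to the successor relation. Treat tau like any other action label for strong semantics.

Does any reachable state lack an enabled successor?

Answer: DEADLOCK at state 4

Analysis:
Reachable = {0,2,4}
  0: tau→2  [1 out]
  2: b→2  b→4  [2 out]
  4: ∅  [STUCK]
witness 4: tau·b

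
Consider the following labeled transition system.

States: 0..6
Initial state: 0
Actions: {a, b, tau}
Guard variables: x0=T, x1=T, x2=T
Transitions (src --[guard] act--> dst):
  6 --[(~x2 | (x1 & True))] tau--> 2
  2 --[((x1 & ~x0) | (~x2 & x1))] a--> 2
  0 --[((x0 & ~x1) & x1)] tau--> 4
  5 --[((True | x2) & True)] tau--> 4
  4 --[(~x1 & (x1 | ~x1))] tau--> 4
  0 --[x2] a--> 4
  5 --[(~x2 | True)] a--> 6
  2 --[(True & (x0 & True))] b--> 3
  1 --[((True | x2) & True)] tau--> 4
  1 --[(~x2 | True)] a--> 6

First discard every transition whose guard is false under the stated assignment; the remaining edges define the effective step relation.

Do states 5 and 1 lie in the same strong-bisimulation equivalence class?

Bisimulation quotient by refinement:
  P[0] = {{0,1,2,3,4,5,6}}
  P[1] = {{0},{1,5},{2},{3,4},{6}}
Fixed point at round 2; 5 class(es).
class of 5: {1,5}; class of 1: {1,5}

Answer: BISIMILAR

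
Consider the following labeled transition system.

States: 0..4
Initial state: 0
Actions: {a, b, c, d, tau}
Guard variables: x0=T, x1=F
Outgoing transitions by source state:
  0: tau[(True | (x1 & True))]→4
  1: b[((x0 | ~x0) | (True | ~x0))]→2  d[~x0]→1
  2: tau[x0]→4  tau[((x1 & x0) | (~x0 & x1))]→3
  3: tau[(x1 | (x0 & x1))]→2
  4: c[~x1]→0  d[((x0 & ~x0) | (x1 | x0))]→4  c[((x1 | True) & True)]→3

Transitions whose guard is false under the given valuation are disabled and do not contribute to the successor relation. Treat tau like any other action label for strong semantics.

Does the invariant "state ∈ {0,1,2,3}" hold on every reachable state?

Answer: INVARIANT VIOLATED at state 4

Analysis:
Allowed set {0,1,2,3}
R = {0,3,4}
  0: safe
  3: safe
  4: ✗ unsafe
reach 4 via tau — violates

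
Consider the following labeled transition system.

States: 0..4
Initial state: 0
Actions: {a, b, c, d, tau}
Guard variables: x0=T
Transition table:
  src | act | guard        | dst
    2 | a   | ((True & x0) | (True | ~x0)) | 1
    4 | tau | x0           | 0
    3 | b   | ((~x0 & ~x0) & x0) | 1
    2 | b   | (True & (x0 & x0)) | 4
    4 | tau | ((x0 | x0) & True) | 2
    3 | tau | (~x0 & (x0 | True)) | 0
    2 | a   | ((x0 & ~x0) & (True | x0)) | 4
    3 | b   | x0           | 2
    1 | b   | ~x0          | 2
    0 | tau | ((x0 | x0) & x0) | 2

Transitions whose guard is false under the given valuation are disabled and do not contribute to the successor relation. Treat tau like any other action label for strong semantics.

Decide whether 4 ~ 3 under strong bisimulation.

Compute ~ classes (split until stable):
  π0 = {{0,1,2,3,4}}
  π1 = {{0,4},{1},{2},{3}}
  π2 = {{0},{1},{2},{3},{4}}
Fixed point at round 3; 5 class(es).
class of 4: {4}; class of 3: {3}

Answer: NOT BISIMILAR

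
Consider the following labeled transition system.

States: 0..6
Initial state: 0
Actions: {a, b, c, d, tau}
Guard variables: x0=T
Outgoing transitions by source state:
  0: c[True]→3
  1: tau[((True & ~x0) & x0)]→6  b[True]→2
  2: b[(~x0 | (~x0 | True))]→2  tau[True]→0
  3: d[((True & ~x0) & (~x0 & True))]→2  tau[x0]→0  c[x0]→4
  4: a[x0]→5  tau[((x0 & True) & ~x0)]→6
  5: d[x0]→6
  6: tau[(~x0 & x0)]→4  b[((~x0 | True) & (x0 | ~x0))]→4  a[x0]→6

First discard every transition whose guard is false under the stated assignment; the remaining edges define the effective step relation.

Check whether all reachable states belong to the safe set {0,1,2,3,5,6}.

Answer: INVARIANT VIOLATED at state 4

Analysis:
Allowed set {0,1,2,3,5,6}
Reach set: {0,3,4,5,6}
  0: ✓
  3: ✓
  4: VIOLATES
  5: ✓
  6: ✓
counterexample path to 4: c·c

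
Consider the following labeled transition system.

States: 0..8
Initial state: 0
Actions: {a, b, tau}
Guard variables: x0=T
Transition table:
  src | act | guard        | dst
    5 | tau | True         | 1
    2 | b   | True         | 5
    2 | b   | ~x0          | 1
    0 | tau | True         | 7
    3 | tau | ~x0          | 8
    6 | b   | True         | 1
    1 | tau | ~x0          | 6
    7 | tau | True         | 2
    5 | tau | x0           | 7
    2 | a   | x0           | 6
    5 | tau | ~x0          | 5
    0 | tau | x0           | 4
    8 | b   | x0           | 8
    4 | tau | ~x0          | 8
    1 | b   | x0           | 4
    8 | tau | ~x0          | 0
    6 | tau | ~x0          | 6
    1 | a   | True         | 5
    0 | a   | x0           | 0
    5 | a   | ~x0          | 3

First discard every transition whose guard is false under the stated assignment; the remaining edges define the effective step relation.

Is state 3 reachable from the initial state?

Answer: UNREACHABLE

Analysis:
Guard filter leaves 12 enabled edge(s).
L0 = {0}
L1 = {4,7}  cumulative {0,4,7}
L2 = {2}  cumulative {0,2,4,7}
L3 = {5,6}  cumulative {0,2,4,5,6,7}
L4 = {1}  cumulative {0,1,2,4,5,6,7}
Reach set: {0,1,2,4,5,6,7}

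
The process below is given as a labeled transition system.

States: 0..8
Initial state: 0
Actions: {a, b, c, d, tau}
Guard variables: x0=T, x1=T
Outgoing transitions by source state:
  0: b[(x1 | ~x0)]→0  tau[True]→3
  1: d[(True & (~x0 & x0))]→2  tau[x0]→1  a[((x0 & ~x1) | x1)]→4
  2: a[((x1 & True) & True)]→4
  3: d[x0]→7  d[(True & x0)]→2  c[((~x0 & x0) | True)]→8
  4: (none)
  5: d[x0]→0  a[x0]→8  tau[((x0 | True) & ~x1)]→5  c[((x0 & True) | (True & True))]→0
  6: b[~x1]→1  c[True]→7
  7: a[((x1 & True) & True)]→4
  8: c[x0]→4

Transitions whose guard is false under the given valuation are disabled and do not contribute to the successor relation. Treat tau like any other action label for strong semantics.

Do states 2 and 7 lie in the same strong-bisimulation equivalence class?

Compute ~ classes (split until stable):
  π0 = {{0,1,2,3,4,5,6,7,8}}
  π1 = {{0},{1},{2,7},{3},{4},{5},{6,8}}
  π2 = {{0},{1},{2,7},{3},{4},{5},{6},{8}}
8 equivalence class(es) (converged in 3)
[2]={2,7}  [7]={2,7}

Answer: BISIMILAR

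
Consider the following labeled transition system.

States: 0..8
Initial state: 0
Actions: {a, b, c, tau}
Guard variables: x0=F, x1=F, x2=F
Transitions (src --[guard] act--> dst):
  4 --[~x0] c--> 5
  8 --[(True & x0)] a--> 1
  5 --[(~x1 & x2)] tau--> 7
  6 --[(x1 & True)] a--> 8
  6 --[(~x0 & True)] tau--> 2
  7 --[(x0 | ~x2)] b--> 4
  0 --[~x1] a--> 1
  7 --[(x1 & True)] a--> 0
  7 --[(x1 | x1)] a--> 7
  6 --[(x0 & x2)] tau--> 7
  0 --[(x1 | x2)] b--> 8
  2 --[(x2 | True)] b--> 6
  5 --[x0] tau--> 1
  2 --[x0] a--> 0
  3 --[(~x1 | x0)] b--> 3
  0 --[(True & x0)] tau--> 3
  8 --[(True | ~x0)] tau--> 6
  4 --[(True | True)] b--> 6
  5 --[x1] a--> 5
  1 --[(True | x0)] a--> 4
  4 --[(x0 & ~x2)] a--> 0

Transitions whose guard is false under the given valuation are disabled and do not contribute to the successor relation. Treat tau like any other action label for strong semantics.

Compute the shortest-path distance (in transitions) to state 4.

Answer: 2

Working:
Layered search for 4:
  L0 = {0}
  L1 = {1}
  L2 = {4}
depth(4)=2, e.g. a·a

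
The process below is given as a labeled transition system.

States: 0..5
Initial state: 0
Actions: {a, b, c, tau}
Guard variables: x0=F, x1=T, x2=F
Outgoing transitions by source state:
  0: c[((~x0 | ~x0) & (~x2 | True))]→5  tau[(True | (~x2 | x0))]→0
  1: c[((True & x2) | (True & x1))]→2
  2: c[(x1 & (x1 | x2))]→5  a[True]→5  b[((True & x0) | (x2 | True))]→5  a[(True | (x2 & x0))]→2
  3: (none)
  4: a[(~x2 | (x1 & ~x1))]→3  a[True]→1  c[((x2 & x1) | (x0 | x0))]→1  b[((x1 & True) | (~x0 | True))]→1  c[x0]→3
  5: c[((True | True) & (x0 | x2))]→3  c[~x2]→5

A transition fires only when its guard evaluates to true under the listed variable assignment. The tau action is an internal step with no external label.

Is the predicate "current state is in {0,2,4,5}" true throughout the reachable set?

Allowed set {0,2,4,5}
R = {0,5}
  0: ok
  5: ok

Answer: INVARIANT HOLDS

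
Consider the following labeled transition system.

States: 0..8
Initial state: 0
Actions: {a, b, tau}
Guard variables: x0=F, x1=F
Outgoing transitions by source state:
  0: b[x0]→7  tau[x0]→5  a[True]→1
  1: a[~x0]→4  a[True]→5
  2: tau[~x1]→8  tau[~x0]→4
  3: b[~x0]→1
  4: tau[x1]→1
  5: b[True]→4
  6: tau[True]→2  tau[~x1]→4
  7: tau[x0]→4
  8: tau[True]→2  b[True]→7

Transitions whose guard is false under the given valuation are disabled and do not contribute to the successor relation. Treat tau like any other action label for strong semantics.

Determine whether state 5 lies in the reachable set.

Guard filter leaves 11 enabled edge(s).
Layer 0: {0}
Layer 1: {1}  now seen {0,1}
Layer 2: {4,5}  now seen {0,1,4,5}
Reachable = {0,1,4,5}
witness 5: a·a

Answer: REACHABLE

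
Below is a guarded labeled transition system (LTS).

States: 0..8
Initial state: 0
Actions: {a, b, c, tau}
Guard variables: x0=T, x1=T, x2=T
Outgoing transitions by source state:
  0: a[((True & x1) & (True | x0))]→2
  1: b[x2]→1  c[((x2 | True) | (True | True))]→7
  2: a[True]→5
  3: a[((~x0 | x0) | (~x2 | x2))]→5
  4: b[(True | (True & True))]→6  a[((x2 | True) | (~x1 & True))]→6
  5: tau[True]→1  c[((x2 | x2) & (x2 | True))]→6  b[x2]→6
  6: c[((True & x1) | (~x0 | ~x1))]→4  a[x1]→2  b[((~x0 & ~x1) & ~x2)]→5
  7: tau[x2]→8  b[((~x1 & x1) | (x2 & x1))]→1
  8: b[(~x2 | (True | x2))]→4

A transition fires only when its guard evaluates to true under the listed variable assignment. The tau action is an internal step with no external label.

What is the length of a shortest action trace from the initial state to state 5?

Answer: 2

Analysis:
Layered search for 5:
  L0 = {0}
  L1 = {2}
  L2 = {5}
depth(5)=2, e.g. a·a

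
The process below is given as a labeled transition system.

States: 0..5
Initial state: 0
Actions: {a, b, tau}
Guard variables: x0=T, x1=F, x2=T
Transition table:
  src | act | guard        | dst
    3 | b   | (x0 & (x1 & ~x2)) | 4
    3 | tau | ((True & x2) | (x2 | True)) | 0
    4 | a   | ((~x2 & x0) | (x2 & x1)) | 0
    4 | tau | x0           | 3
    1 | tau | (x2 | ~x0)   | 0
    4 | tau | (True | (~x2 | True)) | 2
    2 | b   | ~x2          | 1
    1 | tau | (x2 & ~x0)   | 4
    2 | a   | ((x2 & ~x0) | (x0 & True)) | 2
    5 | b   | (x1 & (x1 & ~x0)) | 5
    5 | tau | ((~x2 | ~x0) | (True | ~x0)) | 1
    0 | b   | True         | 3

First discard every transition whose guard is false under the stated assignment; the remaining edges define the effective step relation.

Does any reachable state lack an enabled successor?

Answer: DEADLOCK-FREE

Trace:
R = {0,3}
  0: b→3  [1 exit(s)]
  3: tau→0  [1 exit(s)]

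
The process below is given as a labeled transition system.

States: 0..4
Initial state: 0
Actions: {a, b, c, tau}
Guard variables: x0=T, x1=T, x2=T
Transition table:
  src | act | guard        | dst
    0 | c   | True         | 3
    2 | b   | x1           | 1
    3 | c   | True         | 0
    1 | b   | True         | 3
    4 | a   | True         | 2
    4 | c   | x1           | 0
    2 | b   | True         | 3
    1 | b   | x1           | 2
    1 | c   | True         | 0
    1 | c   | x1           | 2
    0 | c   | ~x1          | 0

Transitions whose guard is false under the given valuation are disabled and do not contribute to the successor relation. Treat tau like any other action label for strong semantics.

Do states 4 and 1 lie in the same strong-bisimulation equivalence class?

Refine partition for ~:
  π0 = {{0,1,2,3,4}}
  π1 = {{0,3},{1},{2},{4}}
stable after 2 split(s): 4 block(s)
[4]={4}  [1]={1}

Answer: NOT BISIMILAR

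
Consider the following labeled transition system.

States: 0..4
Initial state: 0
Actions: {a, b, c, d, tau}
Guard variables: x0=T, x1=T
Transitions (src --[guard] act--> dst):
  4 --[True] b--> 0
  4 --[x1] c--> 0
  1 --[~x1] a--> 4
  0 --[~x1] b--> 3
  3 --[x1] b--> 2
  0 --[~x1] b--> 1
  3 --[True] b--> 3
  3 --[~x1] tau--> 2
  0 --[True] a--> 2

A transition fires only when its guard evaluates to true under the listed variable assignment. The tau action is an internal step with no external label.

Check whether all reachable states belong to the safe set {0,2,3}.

Answer: INVARIANT HOLDS

Working:
Inv-set: {0,2,3}
R = {0,2}
  0: ok
  2: ok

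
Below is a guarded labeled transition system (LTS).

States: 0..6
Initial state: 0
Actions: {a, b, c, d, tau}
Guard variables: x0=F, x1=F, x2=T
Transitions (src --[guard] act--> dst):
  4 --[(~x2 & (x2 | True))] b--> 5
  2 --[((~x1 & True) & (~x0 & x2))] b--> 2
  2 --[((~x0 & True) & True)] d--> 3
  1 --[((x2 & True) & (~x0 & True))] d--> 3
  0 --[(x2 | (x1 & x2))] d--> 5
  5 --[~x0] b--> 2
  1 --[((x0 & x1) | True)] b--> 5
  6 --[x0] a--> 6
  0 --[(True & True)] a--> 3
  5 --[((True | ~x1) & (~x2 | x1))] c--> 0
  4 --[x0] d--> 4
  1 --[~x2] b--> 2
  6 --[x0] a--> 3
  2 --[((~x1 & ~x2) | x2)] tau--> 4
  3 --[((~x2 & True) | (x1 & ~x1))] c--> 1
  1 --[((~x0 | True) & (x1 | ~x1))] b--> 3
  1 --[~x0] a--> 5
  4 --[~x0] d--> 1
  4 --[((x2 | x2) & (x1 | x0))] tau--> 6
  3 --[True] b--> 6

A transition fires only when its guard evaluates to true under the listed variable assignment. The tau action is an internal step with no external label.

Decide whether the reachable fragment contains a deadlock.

Answer: DEADLOCK at state 6

Analysis:
Reach set: {0,1,2,3,4,5,6}
  0: a→3  d→5  [deg 2]
  1: a→5  b→3  b→5  d→3  [deg 4]
  2: b→2  d→3  tau→4  [deg 3]
  3: b→6  [deg 1]
  4: d→1  [deg 1]
  5: b→2  [deg 1]
  6: ∅  [no exit]
witness 6: a·b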